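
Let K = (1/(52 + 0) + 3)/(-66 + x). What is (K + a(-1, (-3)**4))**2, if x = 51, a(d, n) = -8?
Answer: 40921609/608400 ≈ 67.261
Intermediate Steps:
K = -157/780 (K = (1/(52 + 0) + 3)/(-66 + 51) = (1/52 + 3)/(-15) = (1/52 + 3)*(-1/15) = (157/52)*(-1/15) = -157/780 ≈ -0.20128)
(K + a(-1, (-3)**4))**2 = (-157/780 - 8)**2 = (-6397/780)**2 = 40921609/608400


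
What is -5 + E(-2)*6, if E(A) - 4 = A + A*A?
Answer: 31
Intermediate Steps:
E(A) = 4 + A + A**2 (E(A) = 4 + (A + A*A) = 4 + (A + A**2) = 4 + A + A**2)
-5 + E(-2)*6 = -5 + (4 - 2 + (-2)**2)*6 = -5 + (4 - 2 + 4)*6 = -5 + 6*6 = -5 + 36 = 31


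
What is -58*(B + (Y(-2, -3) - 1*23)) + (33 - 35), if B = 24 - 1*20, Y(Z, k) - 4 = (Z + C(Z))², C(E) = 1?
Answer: 810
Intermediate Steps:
Y(Z, k) = 4 + (1 + Z)² (Y(Z, k) = 4 + (Z + 1)² = 4 + (1 + Z)²)
B = 4 (B = 24 - 20 = 4)
-58*(B + (Y(-2, -3) - 1*23)) + (33 - 35) = -58*(4 + ((4 + (1 - 2)²) - 1*23)) + (33 - 35) = -58*(4 + ((4 + (-1)²) - 23)) - 2 = -58*(4 + ((4 + 1) - 23)) - 2 = -58*(4 + (5 - 23)) - 2 = -58*(4 - 18) - 2 = -58*(-14) - 2 = 812 - 2 = 810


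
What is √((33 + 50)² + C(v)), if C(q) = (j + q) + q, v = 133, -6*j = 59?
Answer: √257226/6 ≈ 84.529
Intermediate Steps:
j = -59/6 (j = -⅙*59 = -59/6 ≈ -9.8333)
C(q) = -59/6 + 2*q (C(q) = (-59/6 + q) + q = -59/6 + 2*q)
√((33 + 50)² + C(v)) = √((33 + 50)² + (-59/6 + 2*133)) = √(83² + (-59/6 + 266)) = √(6889 + 1537/6) = √(42871/6) = √257226/6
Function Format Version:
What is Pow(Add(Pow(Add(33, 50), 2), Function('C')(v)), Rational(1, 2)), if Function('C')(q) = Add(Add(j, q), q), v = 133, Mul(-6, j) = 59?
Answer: Mul(Rational(1, 6), Pow(257226, Rational(1, 2))) ≈ 84.529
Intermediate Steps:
j = Rational(-59, 6) (j = Mul(Rational(-1, 6), 59) = Rational(-59, 6) ≈ -9.8333)
Function('C')(q) = Add(Rational(-59, 6), Mul(2, q)) (Function('C')(q) = Add(Add(Rational(-59, 6), q), q) = Add(Rational(-59, 6), Mul(2, q)))
Pow(Add(Pow(Add(33, 50), 2), Function('C')(v)), Rational(1, 2)) = Pow(Add(Pow(Add(33, 50), 2), Add(Rational(-59, 6), Mul(2, 133))), Rational(1, 2)) = Pow(Add(Pow(83, 2), Add(Rational(-59, 6), 266)), Rational(1, 2)) = Pow(Add(6889, Rational(1537, 6)), Rational(1, 2)) = Pow(Rational(42871, 6), Rational(1, 2)) = Mul(Rational(1, 6), Pow(257226, Rational(1, 2)))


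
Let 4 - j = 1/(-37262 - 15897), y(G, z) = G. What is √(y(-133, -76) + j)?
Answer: I*√364538374090/53159 ≈ 11.358*I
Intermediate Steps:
j = 212637/53159 (j = 4 - 1/(-37262 - 15897) = 4 - 1/(-53159) = 4 - 1*(-1/53159) = 4 + 1/53159 = 212637/53159 ≈ 4.0000)
√(y(-133, -76) + j) = √(-133 + 212637/53159) = √(-6857510/53159) = I*√364538374090/53159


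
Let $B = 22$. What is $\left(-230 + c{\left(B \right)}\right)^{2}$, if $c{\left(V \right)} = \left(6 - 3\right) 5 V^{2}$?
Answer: $49420900$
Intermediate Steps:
$c{\left(V \right)} = 15 V^{2}$ ($c{\left(V \right)} = 3 \cdot 5 V^{2} = 15 V^{2}$)
$\left(-230 + c{\left(B \right)}\right)^{2} = \left(-230 + 15 \cdot 22^{2}\right)^{2} = \left(-230 + 15 \cdot 484\right)^{2} = \left(-230 + 7260\right)^{2} = 7030^{2} = 49420900$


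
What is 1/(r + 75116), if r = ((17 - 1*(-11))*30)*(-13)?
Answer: 1/64196 ≈ 1.5577e-5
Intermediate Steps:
r = -10920 (r = ((17 + 11)*30)*(-13) = (28*30)*(-13) = 840*(-13) = -10920)
1/(r + 75116) = 1/(-10920 + 75116) = 1/64196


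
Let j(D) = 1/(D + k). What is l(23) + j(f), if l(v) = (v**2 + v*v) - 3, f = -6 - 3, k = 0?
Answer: 9494/9 ≈ 1054.9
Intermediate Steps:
f = -9
l(v) = -3 + 2*v**2 (l(v) = (v**2 + v**2) - 3 = 2*v**2 - 3 = -3 + 2*v**2)
j(D) = 1/D (j(D) = 1/(D + 0) = 1/D)
l(23) + j(f) = (-3 + 2*23**2) + 1/(-9) = (-3 + 2*529) - 1/9 = (-3 + 1058) - 1/9 = 1055 - 1/9 = 9494/9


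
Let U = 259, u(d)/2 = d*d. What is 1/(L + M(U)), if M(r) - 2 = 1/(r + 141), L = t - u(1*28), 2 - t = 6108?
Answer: -400/3068799 ≈ -0.00013034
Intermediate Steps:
t = -6106 (t = 2 - 1*6108 = 2 - 6108 = -6106)
u(d) = 2*d² (u(d) = 2*(d*d) = 2*d²)
L = -7674 (L = -6106 - 2*(1*28)² = -6106 - 2*28² = -6106 - 2*784 = -6106 - 1*1568 = -6106 - 1568 = -7674)
M(r) = 2 + 1/(141 + r) (M(r) = 2 + 1/(r + 141) = 2 + 1/(141 + r))
1/(L + M(U)) = 1/(-7674 + (283 + 2*259)/(141 + 259)) = 1/(-7674 + (283 + 518)/400) = 1/(-7674 + (1/400)*801) = 1/(-7674 + 801/400) = 1/(-3068799/400) = -400/3068799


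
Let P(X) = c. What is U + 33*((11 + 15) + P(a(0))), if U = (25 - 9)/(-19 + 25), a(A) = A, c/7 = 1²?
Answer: 3275/3 ≈ 1091.7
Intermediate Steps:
c = 7 (c = 7*1² = 7*1 = 7)
P(X) = 7
U = 8/3 (U = 16/6 = 16*(⅙) = 8/3 ≈ 2.6667)
U + 33*((11 + 15) + P(a(0))) = 8/3 + 33*((11 + 15) + 7) = 8/3 + 33*(26 + 7) = 8/3 + 33*33 = 8/3 + 1089 = 3275/3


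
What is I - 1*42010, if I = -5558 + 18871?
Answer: -28697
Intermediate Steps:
I = 13313
I - 1*42010 = 13313 - 1*42010 = 13313 - 42010 = -28697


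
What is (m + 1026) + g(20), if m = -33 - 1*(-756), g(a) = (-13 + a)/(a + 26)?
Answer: 80461/46 ≈ 1749.2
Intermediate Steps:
g(a) = (-13 + a)/(26 + a)
m = 723 (m = -33 + 756 = 723)
(m + 1026) + g(20) = (723 + 1026) + (-13 + 20)/(26 + 20) = 1749 + 7/46 = 80461/46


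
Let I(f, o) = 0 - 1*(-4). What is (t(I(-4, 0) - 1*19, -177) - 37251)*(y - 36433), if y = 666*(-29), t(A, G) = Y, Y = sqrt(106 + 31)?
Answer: 2076631497 - 55747*sqrt(137) ≈ 2.0760e+9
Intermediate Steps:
I(f, o) = 4 (I(f, o) = 0 + 4 = 4)
Y = sqrt(137) ≈ 11.705
t(A, G) = sqrt(137)
y = -19314
(t(I(-4, 0) - 1*19, -177) - 37251)*(y - 36433) = (sqrt(137) - 37251)*(-19314 - 36433) = (-37251 + sqrt(137))*(-55747) = 2076631497 - 55747*sqrt(137)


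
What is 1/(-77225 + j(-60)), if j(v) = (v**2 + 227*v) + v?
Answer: -1/87305 ≈ -1.1454e-5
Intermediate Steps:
j(v) = v**2 + 228*v
1/(-77225 + j(-60)) = 1/(-77225 - 60*(228 - 60)) = 1/(-77225 - 60*168) = 1/(-77225 - 10080) = 1/(-87305) = -1/87305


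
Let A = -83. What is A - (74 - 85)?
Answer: -72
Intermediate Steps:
A - (74 - 85) = -83 - (74 - 85) = -83 - 1*(-11) = -83 + 11 = -72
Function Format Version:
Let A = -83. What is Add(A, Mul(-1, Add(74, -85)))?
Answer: -72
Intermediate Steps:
Add(A, Mul(-1, Add(74, -85))) = Add(-83, Mul(-1, Add(74, -85))) = Add(-83, Mul(-1, -11)) = Add(-83, 11) = -72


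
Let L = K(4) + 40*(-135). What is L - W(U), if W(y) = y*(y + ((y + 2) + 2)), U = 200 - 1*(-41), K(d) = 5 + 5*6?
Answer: -122491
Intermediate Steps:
K(d) = 35 (K(d) = 5 + 30 = 35)
U = 241 (U = 200 + 41 = 241)
W(y) = y*(4 + 2*y) (W(y) = y*(y + ((2 + y) + 2)) = y*(y + (4 + y)) = y*(4 + 2*y))
L = -5365 (L = 35 + 40*(-135) = 35 - 5400 = -5365)
L - W(U) = -5365 - 2*241*(2 + 241) = -5365 - 2*241*243 = -5365 - 1*117126 = -5365 - 117126 = -122491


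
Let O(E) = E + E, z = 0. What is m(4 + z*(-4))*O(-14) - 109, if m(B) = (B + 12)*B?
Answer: -1901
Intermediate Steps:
m(B) = B*(12 + B) (m(B) = (12 + B)*B = B*(12 + B))
O(E) = 2*E
m(4 + z*(-4))*O(-14) - 109 = ((4 + 0*(-4))*(12 + (4 + 0*(-4))))*(2*(-14)) - 109 = ((4 + 0)*(12 + (4 + 0)))*(-28) - 109 = (4*(12 + 4))*(-28) - 109 = (4*16)*(-28) - 109 = 64*(-28) - 109 = -1792 - 109 = -1901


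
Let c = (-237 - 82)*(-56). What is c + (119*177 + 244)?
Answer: 39171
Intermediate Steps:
c = 17864 (c = -319*(-56) = 17864)
c + (119*177 + 244) = 17864 + (119*177 + 244) = 17864 + (21063 + 244) = 17864 + 21307 = 39171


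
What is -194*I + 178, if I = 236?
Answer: -45606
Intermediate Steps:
-194*I + 178 = -194*236 + 178 = -45784 + 178 = -45606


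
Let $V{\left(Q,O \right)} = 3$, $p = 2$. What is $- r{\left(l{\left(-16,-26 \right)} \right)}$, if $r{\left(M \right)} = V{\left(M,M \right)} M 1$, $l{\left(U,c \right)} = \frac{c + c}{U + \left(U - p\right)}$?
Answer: $- \frac{78}{17} \approx -4.5882$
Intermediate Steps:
$l{\left(U,c \right)} = \frac{2 c}{-2 + 2 U}$ ($l{\left(U,c \right)} = \frac{c + c}{U + \left(U - 2\right)} = \frac{2 c}{U + \left(U - 2\right)} = \frac{2 c}{U + \left(-2 + U\right)} = \frac{2 c}{-2 + 2 U}$)
$r{\left(M \right)} = 3 M$ ($r{\left(M \right)} = 3 M 1 = 3 M$)
$- r{\left(l{\left(-16,-26 \right)} \right)} = - 3 \left(- \frac{26}{-1 - 16}\right) = - 3 \left(- \frac{26}{-17}\right) = - 3 \left(\left(-26\right) \left(- \frac{1}{17}\right)\right) = - \frac{3 \cdot 26}{17} = \left(-1\right) \frac{78}{17} = - \frac{78}{17}$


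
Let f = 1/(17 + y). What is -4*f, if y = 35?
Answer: -1/13 ≈ -0.076923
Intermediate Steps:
f = 1/52 (f = 1/(17 + 35) = 1/52 ≈ 0.019231)
-4*f = -4*1/52 = -1/13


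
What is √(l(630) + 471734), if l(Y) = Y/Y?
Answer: 3*√52415 ≈ 686.83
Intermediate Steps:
l(Y) = 1
√(l(630) + 471734) = √(1 + 471734) = √471735 = 3*√52415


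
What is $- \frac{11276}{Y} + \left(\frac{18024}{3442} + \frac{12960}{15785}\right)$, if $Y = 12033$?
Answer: $\frac{47823135608}{9339665643} \approx 5.1204$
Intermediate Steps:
$- \frac{11276}{Y} + \left(\frac{18024}{3442} + \frac{12960}{15785}\right) = - \frac{11276}{12033} + \left(\frac{18024}{3442} + \frac{12960}{15785}\right) = \left(-11276\right) \frac{1}{12033} + \left(18024 \cdot \frac{1}{3442} + 12960 \cdot \frac{1}{15785}\right) = - \frac{11276}{12033} + \left(\frac{9012}{1721} + \frac{2592}{3157}\right) = - \frac{11276}{12033} + \frac{32911716}{5433197} = \frac{47823135608}{9339665643}$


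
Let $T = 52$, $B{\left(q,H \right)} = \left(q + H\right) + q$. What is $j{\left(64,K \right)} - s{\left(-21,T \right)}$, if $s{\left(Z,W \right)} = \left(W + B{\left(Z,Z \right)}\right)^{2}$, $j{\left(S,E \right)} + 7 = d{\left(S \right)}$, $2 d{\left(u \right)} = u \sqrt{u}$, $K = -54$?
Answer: $128$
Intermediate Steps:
$B{\left(q,H \right)} = H + 2 q$ ($B{\left(q,H \right)} = \left(H + q\right) + q = H + 2 q$)
$d{\left(u \right)} = \frac{u^{\frac{3}{2}}}{2}$ ($d{\left(u \right)} = \frac{u \sqrt{u}}{2} = \frac{u^{\frac{3}{2}}}{2}$)
$j{\left(S,E \right)} = -7 + \frac{S^{\frac{3}{2}}}{2}$
$s{\left(Z,W \right)} = \left(W + 3 Z\right)^{2}$ ($s{\left(Z,W \right)} = \left(W + \left(Z + 2 Z\right)\right)^{2} = \left(W + 3 Z\right)^{2}$)
$j{\left(64,K \right)} - s{\left(-21,T \right)} = \left(-7 + \frac{64^{\frac{3}{2}}}{2}\right) - \left(52 + 3 \left(-21\right)\right)^{2} = \left(-7 + \frac{1}{2} \cdot 512\right) - \left(52 - 63\right)^{2} = \left(-7 + 256\right) - \left(-11\right)^{2} = 249 - 121 = 128$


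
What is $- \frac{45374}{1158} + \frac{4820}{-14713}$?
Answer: $- \frac{336584611}{8518827} \approx -39.511$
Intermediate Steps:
$- \frac{45374}{1158} + \frac{4820}{-14713} = \left(-45374\right) \frac{1}{1158} + 4820 \left(- \frac{1}{14713}\right) = - \frac{22687}{579} - \frac{4820}{14713} = - \frac{336584611}{8518827}$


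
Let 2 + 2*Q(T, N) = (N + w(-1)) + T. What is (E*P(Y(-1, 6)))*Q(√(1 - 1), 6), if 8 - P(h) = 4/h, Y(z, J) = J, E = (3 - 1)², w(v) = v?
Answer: 44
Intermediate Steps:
E = 4 (E = 2² = 4)
Q(T, N) = -3/2 + N/2 + T/2 (Q(T, N) = -1 + ((N - 1) + T)/2 = -1 + ((-1 + N) + T)/2 = -1 + (-1 + N + T)/2 = -1 + (-½ + N/2 + T/2) = -3/2 + N/2 + T/2)
P(h) = 8 - 4/h
(E*P(Y(-1, 6)))*Q(√(1 - 1), 6) = (4*(8 - 4/6))*(-3/2 + (½)*6 + √(1 - 1)/2) = (4*(8 - 4*⅙))*(-3/2 + 3 + √0/2) = (4*(8 - ⅔))*(-3/2 + 3 + (½)*0) = (4*(22/3))*(-3/2 + 3 + 0) = (88/3)*(3/2) = 44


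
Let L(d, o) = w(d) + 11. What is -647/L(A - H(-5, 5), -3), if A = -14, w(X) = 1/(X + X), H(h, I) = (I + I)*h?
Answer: -46584/793 ≈ -58.744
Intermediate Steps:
H(h, I) = 2*I*h (H(h, I) = (2*I)*h = 2*I*h)
w(X) = 1/(2*X)
L(d, o) = 11 + 1/(2*d) (L(d, o) = 1/(2*d) + 11 = 11 + 1/(2*d))
-647/L(A - H(-5, 5), -3) = -647/(11 + 1/(2*(-14 - 2*5*(-5)))) = -647/(11 + 1/(2*(-14 - 1*(-50)))) = -647/(11 + 1/(2*(-14 + 50))) = -647/(11 + (½)/36) = -647/(11 + (½)*(1/36)) = -647/(11 + 1/72) = -647/793/72 = -647*72/793 = -46584/793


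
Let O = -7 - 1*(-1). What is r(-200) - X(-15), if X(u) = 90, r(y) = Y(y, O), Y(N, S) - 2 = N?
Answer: -288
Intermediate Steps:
O = -6 (O = -7 + 1 = -6)
Y(N, S) = 2 + N
r(y) = 2 + y
r(-200) - X(-15) = (2 - 200) - 1*90 = -198 - 90 = -288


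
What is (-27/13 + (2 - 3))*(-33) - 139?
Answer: -487/13 ≈ -37.462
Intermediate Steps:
(-27/13 + (2 - 3))*(-33) - 139 = (-27*1/13 - 1)*(-33) - 139 = (-27/13 - 1)*(-33) - 139 = -40/13*(-33) - 139 = 1320/13 - 139 = -487/13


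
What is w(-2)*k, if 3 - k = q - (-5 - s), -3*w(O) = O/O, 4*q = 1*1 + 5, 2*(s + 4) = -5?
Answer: -1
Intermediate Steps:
s = -13/2 (s = -4 + (1/2)*(-5) = -4 - 5/2 = -13/2 ≈ -6.5000)
q = 3/2 (q = (1*1 + 5)/4 = (1 + 5)/4 = (1/4)*6 = 3/2 ≈ 1.5000)
w(O) = -1/3 (w(O) = -O/(3*O) = -1/3*1 = -1/3)
k = 3 (k = 3 - (3/2 - (-5 - 1*(-13/2))) = 3 - (3/2 - (-5 + 13/2)) = 3 - (3/2 - 1*3/2) = 3 - (3/2 - 3/2) = 3 - 1*0 = 3 + 0 = 3)
w(-2)*k = -1/3*3 = -1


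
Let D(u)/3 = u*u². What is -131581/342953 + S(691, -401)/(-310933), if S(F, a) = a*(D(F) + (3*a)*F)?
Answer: 136009536586271447/106635405149 ≈ 1.2755e+6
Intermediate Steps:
D(u) = 3*u³ (D(u) = 3*(u*u²) = 3*u³)
S(F, a) = a*(3*F³ + 3*F*a) (S(F, a) = a*(3*F³ + (3*a)*F) = a*(3*F³ + 3*F*a))
-131581/342953 + S(691, -401)/(-310933) = -131581/342953 + (3*691*(-401)*(-401 + 691²))/(-310933) = -131581*1/342953 + (3*691*(-401)*(-401 + 477481))*(-1/310933) = -131581/342953 + (3*691*(-401)*477080)*(-1/310933) = -131581/342953 - 396583722840*(-1/310933) = -131581/342953 + 396583722840/310933 = 136009536586271447/106635405149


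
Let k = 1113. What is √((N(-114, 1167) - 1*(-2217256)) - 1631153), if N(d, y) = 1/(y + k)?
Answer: √761699459370/1140 ≈ 765.57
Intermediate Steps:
N(d, y) = 1/(1113 + y) (N(d, y) = 1/(y + 1113) = 1/(1113 + y))
√((N(-114, 1167) - 1*(-2217256)) - 1631153) = √((1/(1113 + 1167) - 1*(-2217256)) - 1631153) = √((1/2280 + 2217256) - 1631153) = √(5055343681/2280 - 1631153) = √(1336314841/2280) = √761699459370/1140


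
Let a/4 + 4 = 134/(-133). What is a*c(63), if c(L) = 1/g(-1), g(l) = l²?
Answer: -2664/133 ≈ -20.030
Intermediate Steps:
a = -2664/133 (a = -16 + 4*(134/(-133)) = -16 + 4*(134*(-1/133)) = -16 + 4*(-134/133) = -16 - 536/133 = -2664/133 ≈ -20.030)
c(L) = 1 (c(L) = 1/((-1)²) = 1/1 = 1)
a*c(63) = -2664/133*1 = -2664/133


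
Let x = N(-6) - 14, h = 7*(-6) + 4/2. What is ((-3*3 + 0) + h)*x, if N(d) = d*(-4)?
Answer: -490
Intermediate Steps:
N(d) = -4*d
h = -40 (h = -42 + 4*(1/2) = -42 + 2 = -40)
x = 10 (x = -4*(-6) - 14 = 24 - 14 = 10)
((-3*3 + 0) + h)*x = ((-3*3 + 0) - 40)*10 = ((-9 + 0) - 40)*10 = (-9 - 40)*10 = -49*10 = -490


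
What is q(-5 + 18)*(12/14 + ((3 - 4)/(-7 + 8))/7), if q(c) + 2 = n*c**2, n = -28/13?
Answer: -1830/7 ≈ -261.43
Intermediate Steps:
n = -28/13 (n = -28*1/13 = -28/13 ≈ -2.1538)
q(c) = -2 - 28*c**2/13
q(-5 + 18)*(12/14 + ((3 - 4)/(-7 + 8))/7) = (-2 - 28*(-5 + 18)**2/13)*(12/14 + ((3 - 4)/(-7 + 8))/7) = (-2 - 28/13*13**2)*(12*(1/14) - 1/1*(1/7)) = (-2 - 28/13*169)*(6/7 - 1*1*(1/7)) = (-2 - 364)*(6/7 - 1*1/7) = -366*(6/7 - 1/7) = -366*5/7 = -1830/7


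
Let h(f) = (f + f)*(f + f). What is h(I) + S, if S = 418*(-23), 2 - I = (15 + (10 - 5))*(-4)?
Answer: 17282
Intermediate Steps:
I = 82 (I = 2 - (15 + (10 - 5))*(-4) = 2 - (15 + 5)*(-4) = 2 - 20*(-4) = 2 - 1*(-80) = 2 + 80 = 82)
S = -9614
h(f) = 4*f**2 (h(f) = (2*f)*(2*f) = 4*f**2)
h(I) + S = 4*82**2 - 9614 = 4*6724 - 9614 = 26896 - 9614 = 17282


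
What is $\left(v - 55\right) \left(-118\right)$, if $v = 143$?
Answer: $-10384$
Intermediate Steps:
$\left(v - 55\right) \left(-118\right) = \left(143 - 55\right) \left(-118\right) = 88 \left(-118\right) = -10384$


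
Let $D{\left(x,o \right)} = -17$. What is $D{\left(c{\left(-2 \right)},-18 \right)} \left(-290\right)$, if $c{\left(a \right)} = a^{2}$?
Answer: $4930$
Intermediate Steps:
$D{\left(c{\left(-2 \right)},-18 \right)} \left(-290\right) = \left(-17\right) \left(-290\right) = 4930$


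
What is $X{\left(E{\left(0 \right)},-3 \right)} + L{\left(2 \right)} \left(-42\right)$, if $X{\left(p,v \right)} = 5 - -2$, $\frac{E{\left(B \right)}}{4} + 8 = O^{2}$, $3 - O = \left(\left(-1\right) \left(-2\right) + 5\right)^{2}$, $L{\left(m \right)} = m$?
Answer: $-77$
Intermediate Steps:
$O = -46$ ($O = 3 - \left(\left(-1\right) \left(-2\right) + 5\right)^{2} = 3 - \left(2 + 5\right)^{2} = 3 - 7^{2} = 3 - 49 = -46$)
$E{\left(B \right)} = 8432$ ($E{\left(B \right)} = -32 + 4 \left(-46\right)^{2} = -32 + 4 \cdot 2116 = -32 + 8464 = 8432$)
$X{\left(p,v \right)} = 7$ ($X{\left(p,v \right)} = 5 + 2 = 7$)
$X{\left(E{\left(0 \right)},-3 \right)} + L{\left(2 \right)} \left(-42\right) = 7 + 2 \left(-42\right) = 7 - 84 = -77$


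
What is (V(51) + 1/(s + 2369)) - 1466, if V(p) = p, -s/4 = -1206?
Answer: -10178094/7193 ≈ -1415.0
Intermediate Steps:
s = 4824 (s = -4*(-1206) = 4824)
(V(51) + 1/(s + 2369)) - 1466 = (51 + 1/(4824 + 2369)) - 1466 = (51 + 1/7193) - 1466 = 366844/7193 - 1466 = -10178094/7193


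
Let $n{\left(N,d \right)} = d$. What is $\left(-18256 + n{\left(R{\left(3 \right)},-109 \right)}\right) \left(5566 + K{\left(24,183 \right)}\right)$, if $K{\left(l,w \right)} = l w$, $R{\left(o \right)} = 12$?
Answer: $-182878670$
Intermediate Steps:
$\left(-18256 + n{\left(R{\left(3 \right)},-109 \right)}\right) \left(5566 + K{\left(24,183 \right)}\right) = \left(-18256 - 109\right) \left(5566 + 24 \cdot 183\right) = - 18365 \left(5566 + 4392\right) = \left(-18365\right) 9958 = -182878670$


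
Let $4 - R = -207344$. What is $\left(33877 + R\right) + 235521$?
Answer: $476746$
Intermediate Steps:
$R = 207348$ ($R = 4 - -207344 = 4 + 207344 = 207348$)
$\left(33877 + R\right) + 235521 = \left(33877 + 207348\right) + 235521 = 241225 + 235521 = 476746$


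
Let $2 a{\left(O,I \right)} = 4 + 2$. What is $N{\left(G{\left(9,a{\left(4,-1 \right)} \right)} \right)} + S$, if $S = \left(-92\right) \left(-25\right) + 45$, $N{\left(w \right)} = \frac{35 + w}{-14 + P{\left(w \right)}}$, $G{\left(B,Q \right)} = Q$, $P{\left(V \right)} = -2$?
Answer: $\frac{18741}{8} \approx 2342.6$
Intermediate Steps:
$a{\left(O,I \right)} = 3$ ($a{\left(O,I \right)} = \frac{4 + 2}{2} = \frac{1}{2} \cdot 6 = 3$)
$N{\left(w \right)} = - \frac{35}{16} - \frac{w}{16}$ ($N{\left(w \right)} = \frac{35 + w}{-14 - 2} = \frac{35 + w}{-16} = \left(35 + w\right) \left(- \frac{1}{16}\right) = - \frac{35}{16} - \frac{w}{16}$)
$S = 2345$ ($S = 2300 + 45 = 2345$)
$N{\left(G{\left(9,a{\left(4,-1 \right)} \right)} \right)} + S = \left(- \frac{35}{16} - \frac{3}{16}\right) + 2345 = - \frac{19}{8} + 2345 = \frac{18741}{8}$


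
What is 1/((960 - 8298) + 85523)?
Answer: 1/78185 ≈ 1.2790e-5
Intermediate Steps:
1/((960 - 8298) + 85523) = 1/(-7338 + 85523) = 1/78185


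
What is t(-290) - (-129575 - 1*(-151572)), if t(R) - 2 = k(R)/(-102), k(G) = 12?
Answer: -373917/17 ≈ -21995.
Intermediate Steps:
t(R) = 32/17 (t(R) = 2 + 12/(-102) = 2 + 12*(-1/102) = 2 - 2/17 = 32/17)
t(-290) - (-129575 - 1*(-151572)) = 32/17 - (-129575 - 1*(-151572)) = 32/17 - (-129575 + 151572) = 32/17 - 1*21997 = 32/17 - 21997 = -373917/17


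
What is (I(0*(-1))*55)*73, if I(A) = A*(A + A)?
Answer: 0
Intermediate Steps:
I(A) = 2*A**2 (I(A) = A*(2*A) = 2*A**2)
(I(0*(-1))*55)*73 = ((2*(0*(-1))**2)*55)*73 = ((2*0**2)*55)*73 = ((2*0)*55)*73 = (0*55)*73 = 0*73 = 0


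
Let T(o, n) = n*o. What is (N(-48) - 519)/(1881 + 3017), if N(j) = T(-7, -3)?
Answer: -249/2449 ≈ -0.10167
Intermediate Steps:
N(j) = 21 (N(j) = -3*(-7) = 21)
(N(-48) - 519)/(1881 + 3017) = (21 - 519)/(1881 + 3017) = -498/4898 = -498*1/4898 = -249/2449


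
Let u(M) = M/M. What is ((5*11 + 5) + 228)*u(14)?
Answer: 288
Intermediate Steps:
u(M) = 1
((5*11 + 5) + 228)*u(14) = ((5*11 + 5) + 228)*1 = ((55 + 5) + 228)*1 = (60 + 228)*1 = 288*1 = 288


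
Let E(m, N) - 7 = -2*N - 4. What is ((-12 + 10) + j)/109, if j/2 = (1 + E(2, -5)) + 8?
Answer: 42/109 ≈ 0.38532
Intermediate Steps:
E(m, N) = 3 - 2*N (E(m, N) = 7 + (-2*N - 4) = 7 + (-4 - 2*N) = 3 - 2*N)
j = 44 (j = 2*((1 + (3 - 2*(-5))) + 8) = 2*((1 + (3 + 10)) + 8) = 2*((1 + 13) + 8) = 2*(14 + 8) = 2*22 = 44)
((-12 + 10) + j)/109 = ((-12 + 10) + 44)/109 = (-2 + 44)*(1/109) = 42*(1/109) = 42/109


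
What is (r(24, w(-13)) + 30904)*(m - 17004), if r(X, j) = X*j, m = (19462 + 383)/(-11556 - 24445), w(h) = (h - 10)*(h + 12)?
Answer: -2750965826592/5143 ≈ -5.3490e+8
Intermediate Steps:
w(h) = (-10 + h)*(12 + h)
m = -2835/5143 (m = 19845/(-36001) = 19845*(-1/36001) = -2835/5143 ≈ -0.55123)
(r(24, w(-13)) + 30904)*(m - 17004) = (24*(-120 + (-13)**2 + 2*(-13)) + 30904)*(-2835/5143 - 17004) = (24*(-120 + 169 - 26) + 30904)*(-87454407/5143) = (24*23 + 30904)*(-87454407/5143) = (552 + 30904)*(-87454407/5143) = 31456*(-87454407/5143) = -2750965826592/5143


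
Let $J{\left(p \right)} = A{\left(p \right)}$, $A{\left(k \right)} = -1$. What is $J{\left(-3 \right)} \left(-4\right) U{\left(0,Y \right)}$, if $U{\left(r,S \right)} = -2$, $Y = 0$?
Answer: $-8$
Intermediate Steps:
$J{\left(p \right)} = -1$
$J{\left(-3 \right)} \left(-4\right) U{\left(0,Y \right)} = \left(-1\right) \left(-4\right) \left(-2\right) = 4 \left(-2\right) = -8$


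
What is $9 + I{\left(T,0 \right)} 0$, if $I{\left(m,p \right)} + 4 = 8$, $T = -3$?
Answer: $9$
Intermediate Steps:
$I{\left(m,p \right)} = 4$ ($I{\left(m,p \right)} = -4 + 8 = 4$)
$9 + I{\left(T,0 \right)} 0 = 9 + 4 \cdot 0 = 9 + 0 = 9$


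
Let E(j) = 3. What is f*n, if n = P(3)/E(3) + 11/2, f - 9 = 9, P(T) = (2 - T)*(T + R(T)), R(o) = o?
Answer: 63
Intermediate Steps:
P(T) = 2*T*(2 - T) (P(T) = (2 - T)*(T + T) = (2 - T)*(2*T) = 2*T*(2 - T))
f = 18 (f = 9 + 9 = 18)
n = 7/2 (n = (2*3*(2 - 1*3))/3 + 11/2 = (2*3*(2 - 3))*(1/3) + 11*(1/2) = (2*3*(-1))*(1/3) + 11/2 = -6*1/3 + 11/2 = -2 + 11/2 = 7/2 ≈ 3.5000)
f*n = 18*(7/2) = 63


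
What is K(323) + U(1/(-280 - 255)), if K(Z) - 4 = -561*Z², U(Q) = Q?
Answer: -31312782276/535 ≈ -5.8529e+7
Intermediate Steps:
K(Z) = 4 - 561*Z²
K(323) + U(1/(-280 - 255)) = (4 - 561*323²) + 1/(-280 - 255) = (4 - 561*104329) + 1/(-535) = (4 - 58528569) - 1/535 = -58528565 - 1/535 = -31312782276/535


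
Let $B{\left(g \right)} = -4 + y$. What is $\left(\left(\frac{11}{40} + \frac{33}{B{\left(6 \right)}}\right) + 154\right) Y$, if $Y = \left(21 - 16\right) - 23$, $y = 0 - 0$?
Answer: $- \frac{52569}{20} \approx -2628.4$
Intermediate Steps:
$y = 0$ ($y = 0 + 0 = 0$)
$B{\left(g \right)} = -4$ ($B{\left(g \right)} = -4 + 0 = -4$)
$Y = -18$ ($Y = 5 - 23 = -18$)
$\left(\left(\frac{11}{40} + \frac{33}{B{\left(6 \right)}}\right) + 154\right) Y = \left(\left(\frac{11}{40} + \frac{33}{-4}\right) + 154\right) \left(-18\right) = \left(\left(11 \cdot \frac{1}{40} + 33 \left(- \frac{1}{4}\right)\right) + 154\right) \left(-18\right) = \left(\left(\frac{11}{40} - \frac{33}{4}\right) + 154\right) \left(-18\right) = \left(- \frac{319}{40} + 154\right) \left(-18\right) = \frac{5841}{40} \left(-18\right) = - \frac{52569}{20}$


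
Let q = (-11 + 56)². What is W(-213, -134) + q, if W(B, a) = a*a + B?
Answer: 19768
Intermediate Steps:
W(B, a) = B + a² (W(B, a) = a² + B = B + a²)
q = 2025 (q = 45² = 2025)
W(-213, -134) + q = (-213 + (-134)²) + 2025 = (-213 + 17956) + 2025 = 17743 + 2025 = 19768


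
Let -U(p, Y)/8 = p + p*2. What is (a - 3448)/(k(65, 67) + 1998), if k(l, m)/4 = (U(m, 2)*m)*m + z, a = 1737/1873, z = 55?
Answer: 6456367/54075439190 ≈ 0.00011940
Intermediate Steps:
U(p, Y) = -24*p (U(p, Y) = -8*(p + p*2) = -8*(p + 2*p) = -24*p)
a = 1737/1873 (a = 1737*(1/1873) = 1737/1873 ≈ 0.92739)
k(l, m) = 220 - 96*m³ (k(l, m) = 4*(((-24*m)*m)*m + 55) = 4*((-24*m²)*m + 55) = 4*(-24*m³ + 55) = 4*(55 - 24*m³) = 220 - 96*m³)
(a - 3448)/(k(65, 67) + 1998) = (1737/1873 - 3448)/((220 - 96*67³) + 1998) = -6456367/(1873*((220 - 96*300763) + 1998)) = -6456367/(1873*((220 - 28873248) + 1998)) = -6456367/(1873*(-28873028 + 1998)) = -6456367/1873/(-28871030) = -6456367/1873*(-1/28871030) = 6456367/54075439190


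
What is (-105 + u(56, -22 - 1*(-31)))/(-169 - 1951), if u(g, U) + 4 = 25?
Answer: 21/530 ≈ 0.039623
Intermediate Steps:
u(g, U) = 21 (u(g, U) = -4 + 25 = 21)
(-105 + u(56, -22 - 1*(-31)))/(-169 - 1951) = (-105 + 21)/(-169 - 1951) = -84/(-2120) = -84*(-1/2120) = 21/530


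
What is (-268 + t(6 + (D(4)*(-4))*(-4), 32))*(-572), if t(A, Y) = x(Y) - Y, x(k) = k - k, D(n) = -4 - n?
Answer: 171600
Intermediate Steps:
x(k) = 0
t(A, Y) = -Y (t(A, Y) = 0 - Y = -Y)
(-268 + t(6 + (D(4)*(-4))*(-4), 32))*(-572) = (-268 - 1*32)*(-572) = (-268 - 32)*(-572) = -300*(-572) = 171600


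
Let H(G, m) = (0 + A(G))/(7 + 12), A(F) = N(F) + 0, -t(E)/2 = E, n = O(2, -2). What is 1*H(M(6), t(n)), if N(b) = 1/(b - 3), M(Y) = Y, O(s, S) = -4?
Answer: 1/57 ≈ 0.017544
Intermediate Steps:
n = -4
t(E) = -2*E
N(b) = 1/(-3 + b)
A(F) = 1/(-3 + F) (A(F) = 1/(-3 + F) + 0 = 1/(-3 + F))
H(G, m) = 1/(19*(-3 + G)) (H(G, m) = (0 + 1/(-3 + G))/(7 + 12) = 1/((-3 + G)*19) = (1/19)/(-3 + G) = 1/(19*(-3 + G)))
1*H(M(6), t(n)) = 1*(1/(19*(-3 + 6))) = 1*((1/19)/3) = 1*((1/19)*(1/3)) = 1*(1/57) = 1/57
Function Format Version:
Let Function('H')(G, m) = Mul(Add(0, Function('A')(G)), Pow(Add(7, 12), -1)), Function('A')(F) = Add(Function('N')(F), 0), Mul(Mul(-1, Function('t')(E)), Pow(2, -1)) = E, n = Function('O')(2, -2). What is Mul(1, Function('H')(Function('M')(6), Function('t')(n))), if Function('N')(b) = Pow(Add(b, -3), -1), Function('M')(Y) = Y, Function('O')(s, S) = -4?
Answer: Rational(1, 57) ≈ 0.017544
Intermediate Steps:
n = -4
Function('t')(E) = Mul(-2, E)
Function('N')(b) = Pow(Add(-3, b), -1)
Function('A')(F) = Pow(Add(-3, F), -1) (Function('A')(F) = Add(Pow(Add(-3, F), -1), 0) = Pow(Add(-3, F), -1))
Function('H')(G, m) = Mul(Rational(1, 19), Pow(Add(-3, G), -1)) (Function('H')(G, m) = Mul(Add(0, Pow(Add(-3, G), -1)), Pow(Add(7, 12), -1)) = Mul(Pow(Add(-3, G), -1), Pow(19, -1)) = Mul(Pow(Add(-3, G), -1), Rational(1, 19)) = Mul(Rational(1, 19), Pow(Add(-3, G), -1)))
Mul(1, Function('H')(Function('M')(6), Function('t')(n))) = Mul(1, Mul(Rational(1, 19), Pow(Add(-3, 6), -1))) = Mul(1, Mul(Rational(1, 19), Pow(3, -1))) = Mul(1, Mul(Rational(1, 19), Rational(1, 3))) = Mul(1, Rational(1, 57)) = Rational(1, 57)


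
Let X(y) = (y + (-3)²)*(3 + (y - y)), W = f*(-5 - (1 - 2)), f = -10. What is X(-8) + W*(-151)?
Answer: -6037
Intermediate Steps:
W = 40 (W = -10*(-5 - (1 - 2)) = -10*(-5 - 1*(-1)) = -10*(-5 + 1) = -10*(-4) = 40)
X(y) = 27 + 3*y (X(y) = (y + 9)*(3 + 0) = (9 + y)*3 = 27 + 3*y)
X(-8) + W*(-151) = (27 + 3*(-8)) + 40*(-151) = (27 - 24) - 6040 = 3 - 6040 = -6037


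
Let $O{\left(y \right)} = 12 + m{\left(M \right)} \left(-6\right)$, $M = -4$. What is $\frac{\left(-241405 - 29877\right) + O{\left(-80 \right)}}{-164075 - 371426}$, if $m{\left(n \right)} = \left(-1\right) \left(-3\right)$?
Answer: $\frac{271288}{535501} \approx 0.50661$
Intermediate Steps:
$m{\left(n \right)} = 3$
$O{\left(y \right)} = -6$ ($O{\left(y \right)} = 12 + 3 \left(-6\right) = 12 - 18 = -6$)
$\frac{\left(-241405 - 29877\right) + O{\left(-80 \right)}}{-164075 - 371426} = \frac{\left(-241405 - 29877\right) - 6}{-164075 - 371426} = \frac{-271282 - 6}{-535501} = \left(-271288\right) \left(- \frac{1}{535501}\right) = \frac{271288}{535501}$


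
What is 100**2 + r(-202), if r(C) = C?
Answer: 9798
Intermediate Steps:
100**2 + r(-202) = 100**2 - 202 = 10000 - 202 = 9798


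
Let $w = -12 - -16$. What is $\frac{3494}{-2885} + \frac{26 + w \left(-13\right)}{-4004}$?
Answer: $- \frac{535191}{444290} \approx -1.2046$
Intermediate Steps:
$w = 4$ ($w = -12 + 16 = 4$)
$\frac{3494}{-2885} + \frac{26 + w \left(-13\right)}{-4004} = \frac{3494}{-2885} + \frac{26 + 4 \left(-13\right)}{-4004} = 3494 \left(- \frac{1}{2885}\right) + \left(26 - 52\right) \left(- \frac{1}{4004}\right) = - \frac{3494}{2885} - - \frac{1}{154} = - \frac{3494}{2885} + \frac{1}{154} = - \frac{535191}{444290}$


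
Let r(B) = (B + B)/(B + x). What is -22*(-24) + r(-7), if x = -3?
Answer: 2647/5 ≈ 529.40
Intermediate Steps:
r(B) = 2*B/(-3 + B) (r(B) = (B + B)/(B - 3) = (2*B)/(-3 + B) = 2*B/(-3 + B))
-22*(-24) + r(-7) = -22*(-24) + 2*(-7)/(-3 - 7) = 528 + 2*(-7)/(-10) = 528 + 2*(-7)*(-⅒) = 528 + 7/5 = 2647/5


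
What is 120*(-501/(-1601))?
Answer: 60120/1601 ≈ 37.552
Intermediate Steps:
120*(-501/(-1601)) = 120*(-501*(-1/1601)) = 120*(501/1601) = 60120/1601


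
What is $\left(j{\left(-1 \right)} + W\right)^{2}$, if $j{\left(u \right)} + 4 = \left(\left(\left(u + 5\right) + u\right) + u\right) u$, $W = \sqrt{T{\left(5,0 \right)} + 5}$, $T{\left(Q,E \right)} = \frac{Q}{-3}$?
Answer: $\frac{\left(18 - \sqrt{30}\right)^{2}}{9} \approx 17.424$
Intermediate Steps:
$T{\left(Q,E \right)} = - \frac{Q}{3}$ ($T{\left(Q,E \right)} = Q \left(- \frac{1}{3}\right) = - \frac{Q}{3}$)
$W = \frac{\sqrt{30}}{3}$ ($W = \sqrt{\left(- \frac{1}{3}\right) 5 + 5} = \sqrt{- \frac{5}{3} + 5} = \sqrt{\frac{10}{3}} = \frac{\sqrt{30}}{3} \approx 1.8257$)
$j{\left(u \right)} = -4 + u \left(5 + 3 u\right)$ ($j{\left(u \right)} = -4 + \left(\left(\left(u + 5\right) + u\right) + u\right) u = -4 + \left(\left(\left(5 + u\right) + u\right) + u\right) u = -4 + \left(\left(5 + 2 u\right) + u\right) u = -4 + \left(5 + 3 u\right) u = -4 + u \left(5 + 3 u\right)$)
$\left(j{\left(-1 \right)} + W\right)^{2} = \left(\left(-4 + 3 \left(-1\right)^{2} + 5 \left(-1\right)\right) + \frac{\sqrt{30}}{3}\right)^{2} = \left(\left(-4 + 3 \cdot 1 - 5\right) + \frac{\sqrt{30}}{3}\right)^{2} = \left(\left(-4 + 3 - 5\right) + \frac{\sqrt{30}}{3}\right)^{2} = \left(-6 + \frac{\sqrt{30}}{3}\right)^{2}$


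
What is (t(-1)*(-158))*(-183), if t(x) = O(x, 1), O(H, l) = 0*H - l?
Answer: -28914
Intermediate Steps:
O(H, l) = -l (O(H, l) = 0 - l = -l)
t(x) = -1 (t(x) = -1*1 = -1)
(t(-1)*(-158))*(-183) = -1*(-158)*(-183) = 158*(-183) = -28914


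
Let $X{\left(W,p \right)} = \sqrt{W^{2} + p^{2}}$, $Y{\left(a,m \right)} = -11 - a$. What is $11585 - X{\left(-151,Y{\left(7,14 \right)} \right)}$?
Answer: $11585 - 25 \sqrt{37} \approx 11433.0$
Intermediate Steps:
$11585 - X{\left(-151,Y{\left(7,14 \right)} \right)} = 11585 - \sqrt{\left(-151\right)^{2} + \left(-11 - 7\right)^{2}} = 11585 - \sqrt{22801 + \left(-11 - 7\right)^{2}} = 11585 - \sqrt{22801 + \left(-18\right)^{2}} = 11585 - \sqrt{22801 + 324} = 11585 - \sqrt{23125} = 11585 - 25 \sqrt{37}$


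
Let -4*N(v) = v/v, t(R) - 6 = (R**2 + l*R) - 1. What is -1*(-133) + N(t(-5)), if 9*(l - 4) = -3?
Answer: 531/4 ≈ 132.75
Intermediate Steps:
l = 11/3 (l = 4 + (1/9)*(-3) = 4 - 1/3 = 11/3 ≈ 3.6667)
t(R) = 5 + R**2 + 11*R/3 (t(R) = 6 + ((R**2 + 11*R/3) - 1) = 6 + (-1 + R**2 + 11*R/3) = 5 + R**2 + 11*R/3)
N(v) = -1/4 (N(v) = -v/(4*v) = -1/4*1 = -1/4)
-1*(-133) + N(t(-5)) = -1*(-133) - 1/4 = 133 - 1/4 = 531/4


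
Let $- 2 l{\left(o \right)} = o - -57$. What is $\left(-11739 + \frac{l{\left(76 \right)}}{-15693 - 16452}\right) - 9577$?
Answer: $- \frac{1370405507}{64290} \approx -21316.0$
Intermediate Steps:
$l{\left(o \right)} = - \frac{57}{2} - \frac{o}{2}$ ($l{\left(o \right)} = - \frac{o - -57}{2} = - \frac{o + 57}{2} = - \frac{57 + o}{2} = - \frac{57}{2} - \frac{o}{2}$)
$\left(-11739 + \frac{l{\left(76 \right)}}{-15693 - 16452}\right) - 9577 = \left(-11739 + \frac{- \frac{57}{2} - 38}{-15693 - 16452}\right) - 9577 = \left(-11739 + \frac{- \frac{57}{2} - 38}{-32145}\right) - 9577 = \left(-11739 - - \frac{133}{64290}\right) - 9577 = \left(-11739 + \frac{133}{64290}\right) - 9577 = - \frac{754700177}{64290} - 9577 = - \frac{1370405507}{64290}$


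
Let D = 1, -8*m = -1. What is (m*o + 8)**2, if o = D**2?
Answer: 4225/64 ≈ 66.016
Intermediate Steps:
m = 1/8 (m = -1/8*(-1) = 1/8 ≈ 0.12500)
o = 1 (o = 1**2 = 1)
(m*o + 8)**2 = ((1/8)*1 + 8)**2 = (1/8 + 8)**2 = (65/8)**2 = 4225/64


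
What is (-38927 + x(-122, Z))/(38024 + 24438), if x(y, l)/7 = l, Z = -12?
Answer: -39011/62462 ≈ -0.62456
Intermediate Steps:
x(y, l) = 7*l
(-38927 + x(-122, Z))/(38024 + 24438) = (-38927 + 7*(-12))/(38024 + 24438) = (-38927 - 84)/62462 = -39011*1/62462 = -39011/62462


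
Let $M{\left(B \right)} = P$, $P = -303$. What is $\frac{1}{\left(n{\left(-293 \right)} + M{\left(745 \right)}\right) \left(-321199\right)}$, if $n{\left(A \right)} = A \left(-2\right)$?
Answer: $- \frac{1}{90899317} \approx -1.1001 \cdot 10^{-8}$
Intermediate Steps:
$M{\left(B \right)} = -303$
$n{\left(A \right)} = - 2 A$
$\frac{1}{\left(n{\left(-293 \right)} + M{\left(745 \right)}\right) \left(-321199\right)} = \frac{1}{\left(\left(-2\right) \left(-293\right) - 303\right) \left(-321199\right)} = \frac{1}{586 - 303} \left(- \frac{1}{321199}\right) = \frac{1}{283} \left(- \frac{1}{321199}\right) = - \frac{1}{90899317}$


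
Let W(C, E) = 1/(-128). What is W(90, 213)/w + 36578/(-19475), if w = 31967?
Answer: -149669002003/79687337600 ≈ -1.8782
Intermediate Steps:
W(C, E) = -1/128
W(90, 213)/w + 36578/(-19475) = -1/128/31967 + 36578/(-19475) = -1/128*1/31967 + 36578*(-1/19475) = -1/4091776 - 36578/19475 = -149669002003/79687337600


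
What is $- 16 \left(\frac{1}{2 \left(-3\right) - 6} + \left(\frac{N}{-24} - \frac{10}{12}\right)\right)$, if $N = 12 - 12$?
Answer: $\frac{44}{3} \approx 14.667$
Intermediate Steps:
$N = 0$
$- 16 \left(\frac{1}{2 \left(-3\right) - 6} + \left(\frac{N}{-24} - \frac{10}{12}\right)\right) = - 16 \left(\frac{1}{2 \left(-3\right) - 6} + \left(\frac{0}{-24} - \frac{10}{12}\right)\right) = - 16 \left(\frac{1}{-6 - 6} + \left(0 \left(- \frac{1}{24}\right) - \frac{5}{6}\right)\right) = - 16 \left(\frac{1}{-12} + \left(0 - \frac{5}{6}\right)\right) = - 16 \left(- \frac{1}{12} - \frac{5}{6}\right) = \left(-16\right) \left(- \frac{11}{12}\right) = \frac{44}{3}$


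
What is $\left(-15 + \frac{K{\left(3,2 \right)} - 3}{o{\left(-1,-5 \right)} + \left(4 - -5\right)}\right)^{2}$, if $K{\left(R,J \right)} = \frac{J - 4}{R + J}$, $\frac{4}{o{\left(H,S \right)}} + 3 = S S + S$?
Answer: $\frac{145540096}{616225} \approx 236.18$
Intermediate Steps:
$o{\left(H,S \right)} = \frac{4}{-3 + S + S^{2}}$ ($o{\left(H,S \right)} = \frac{4}{-3 + \left(S S + S\right)} = \frac{4}{-3 + \left(S^{2} + S\right)} = \frac{4}{-3 + \left(S + S^{2}\right)} = \frac{4}{-3 + S + S^{2}}$)
$K{\left(R,J \right)} = \frac{-4 + J}{J + R}$
$\left(-15 + \frac{K{\left(3,2 \right)} - 3}{o{\left(-1,-5 \right)} + \left(4 - -5\right)}\right)^{2} = \left(-15 + \frac{\frac{-4 + 2}{2 + 3} - 3}{\frac{4}{-3 - 5 + \left(-5\right)^{2}} + \left(4 - -5\right)}\right)^{2} = \left(-15 + \frac{\frac{1}{5} \left(-2\right) - 3}{\frac{4}{-3 - 5 + 25} + \left(4 + 5\right)}\right)^{2} = \left(-15 + \frac{\frac{1}{5} \left(-2\right) - 3}{\frac{4}{17} + 9}\right)^{2} = \left(-15 + \frac{- \frac{2}{5} - 3}{4 \cdot \frac{1}{17} + 9}\right)^{2} = \left(-15 - \frac{17}{5 \left(\frac{4}{17} + 9\right)}\right)^{2} = \left(-15 - \frac{17}{5 \cdot \frac{157}{17}}\right)^{2} = \left(-15 - \frac{289}{785}\right)^{2} = \left(- \frac{12064}{785}\right)^{2} = \frac{145540096}{616225}$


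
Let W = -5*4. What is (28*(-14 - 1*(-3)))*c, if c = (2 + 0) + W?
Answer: 5544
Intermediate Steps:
W = -20
c = -18 (c = (2 + 0) - 20 = 2 - 20 = -18)
(28*(-14 - 1*(-3)))*c = (28*(-14 - 1*(-3)))*(-18) = (28*(-14 + 3))*(-18) = (28*(-11))*(-18) = -308*(-18) = 5544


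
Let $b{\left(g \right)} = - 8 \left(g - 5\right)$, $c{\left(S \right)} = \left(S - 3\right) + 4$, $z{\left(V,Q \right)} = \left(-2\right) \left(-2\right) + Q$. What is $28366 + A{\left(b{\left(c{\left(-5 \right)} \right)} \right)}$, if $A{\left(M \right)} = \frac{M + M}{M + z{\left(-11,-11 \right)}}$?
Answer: $\frac{1843934}{65} \approx 28368.0$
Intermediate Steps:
$z{\left(V,Q \right)} = 4 + Q$
$c{\left(S \right)} = 1 + S$ ($c{\left(S \right)} = \left(-3 + S\right) + 4 = 1 + S$)
$b{\left(g \right)} = 40 - 8 g$ ($b{\left(g \right)} = - 8 \left(-5 + g\right) = 40 - 8 g$)
$A{\left(M \right)} = \frac{2 M}{-7 + M}$ ($A{\left(M \right)} = \frac{M + M}{M + \left(4 - 11\right)} = \frac{2 M}{M - 7} = \frac{2 M}{-7 + M}$)
$28366 + A{\left(b{\left(c{\left(-5 \right)} \right)} \right)} = 28366 + \frac{2 \left(40 - 8 \left(1 - 5\right)\right)}{-7 + \left(40 - 8 \left(1 - 5\right)\right)} = 28366 + \frac{2 \left(40 - -32\right)}{-7 + \left(40 - -32\right)} = 28366 + \frac{2 \left(40 + 32\right)}{-7 + \left(40 + 32\right)} = 28366 + 2 \cdot 72 \frac{1}{-7 + 72} = 28366 + 2 \cdot 72 \cdot \frac{1}{65} = 28366 + \frac{144}{65} = \frac{1843934}{65}$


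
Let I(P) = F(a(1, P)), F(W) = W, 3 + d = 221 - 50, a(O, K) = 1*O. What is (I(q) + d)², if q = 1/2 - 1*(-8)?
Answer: 28561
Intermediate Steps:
a(O, K) = O
d = 168 (d = -3 + (221 - 50) = -3 + 171 = 168)
q = 17/2 (q = ½ + 8 = 17/2 ≈ 8.5000)
I(P) = 1
(I(q) + d)² = (1 + 168)² = 169² = 28561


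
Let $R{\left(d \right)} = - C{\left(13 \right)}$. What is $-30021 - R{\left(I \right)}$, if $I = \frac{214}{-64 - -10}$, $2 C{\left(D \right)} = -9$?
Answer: $- \frac{60051}{2} \approx -30026.0$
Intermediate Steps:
$C{\left(D \right)} = - \frac{9}{2}$ ($C{\left(D \right)} = \frac{1}{2} \left(-9\right) = - \frac{9}{2}$)
$I = - \frac{107}{27}$ ($I = \frac{214}{-64 + 10} = \frac{214}{-54} = 214 \left(- \frac{1}{54}\right) = - \frac{107}{27} \approx -3.963$)
$R{\left(d \right)} = \frac{9}{2}$ ($R{\left(d \right)} = \left(-1\right) \left(- \frac{9}{2}\right) = \frac{9}{2}$)
$-30021 - R{\left(I \right)} = -30021 - \frac{9}{2} = - \frac{60051}{2}$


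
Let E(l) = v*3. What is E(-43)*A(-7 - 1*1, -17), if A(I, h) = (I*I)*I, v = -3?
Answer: 4608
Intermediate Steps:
A(I, h) = I**3 (A(I, h) = I**2*I = I**3)
E(l) = -9 (E(l) = -3*3 = -9)
E(-43)*A(-7 - 1*1, -17) = -9*(-7 - 1*1)**3 = -9*(-7 - 1)**3 = -9*(-8)**3 = -9*(-512) = 4608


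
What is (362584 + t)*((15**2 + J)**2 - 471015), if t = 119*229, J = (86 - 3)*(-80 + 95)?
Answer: 658776318975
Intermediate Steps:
J = 1245 (J = 83*15 = 1245)
t = 27251
(362584 + t)*((15**2 + J)**2 - 471015) = (362584 + 27251)*((15**2 + 1245)**2 - 471015) = 389835*((225 + 1245)**2 - 471015) = 389835*(1470**2 - 471015) = 389835*(2160900 - 471015) = 389835*1689885 = 658776318975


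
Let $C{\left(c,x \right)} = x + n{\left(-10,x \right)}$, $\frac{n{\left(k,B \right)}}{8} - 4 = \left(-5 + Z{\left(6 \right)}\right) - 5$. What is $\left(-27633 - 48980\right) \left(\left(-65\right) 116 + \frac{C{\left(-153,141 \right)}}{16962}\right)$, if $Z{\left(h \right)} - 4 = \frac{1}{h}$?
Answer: $\frac{29394880513393}{50886} \approx 5.7766 \cdot 10^{8}$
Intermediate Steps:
$Z{\left(h \right)} = 4 + \frac{1}{h}$
$n{\left(k,B \right)} = - \frac{44}{3}$ ($n{\left(k,B \right)} = 32 + 8 \left(\left(-5 + \left(4 + \frac{1}{6}\right)\right) - 5\right) = 32 + 8 \left(\left(-5 + \frac{25}{6}\right) - 5\right) = 32 + 8 \left(- \frac{5}{6} - 5\right) = 32 + 8 \left(- \frac{35}{6}\right) = 32 - \frac{140}{3} = - \frac{44}{3}$)
$C{\left(c,x \right)} = - \frac{44}{3} + x$ ($C{\left(c,x \right)} = x - \frac{44}{3} = - \frac{44}{3} + x$)
$\left(-27633 - 48980\right) \left(\left(-65\right) 116 + \frac{C{\left(-153,141 \right)}}{16962}\right) = \left(-27633 - 48980\right) \left(\left(-65\right) 116 + \frac{- \frac{44}{3} + 141}{16962}\right) = - 76613 \left(-7540 + \frac{379}{3} \cdot \frac{1}{16962}\right) = - 76613 \left(-7540 + \frac{379}{50886}\right) = \left(-76613\right) \left(- \frac{383680061}{50886}\right) = \frac{29394880513393}{50886}$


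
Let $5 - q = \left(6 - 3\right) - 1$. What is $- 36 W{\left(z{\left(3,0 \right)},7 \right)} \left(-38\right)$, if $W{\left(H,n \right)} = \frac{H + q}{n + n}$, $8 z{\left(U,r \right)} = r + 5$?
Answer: $\frac{4959}{14} \approx 354.21$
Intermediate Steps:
$q = 3$ ($q = 5 - \left(\left(6 - 3\right) - 1\right) = 5 - \left(3 - 1\right) = 5 - 2 = 3$)
$z{\left(U,r \right)} = \frac{5}{8} + \frac{r}{8}$ ($z{\left(U,r \right)} = \frac{r + 5}{8} = \frac{5 + r}{8} = \frac{5}{8} + \frac{r}{8}$)
$W{\left(H,n \right)} = \frac{3 + H}{2 n}$ ($W{\left(H,n \right)} = \frac{H + 3}{n + n} = \frac{3 + H}{2 n}$)
$- 36 W{\left(z{\left(3,0 \right)},7 \right)} \left(-38\right) = - 36 \frac{3 + \left(\frac{5}{8} + \frac{1}{8} \cdot 0\right)}{2 \cdot 7} \left(-38\right) = - 36 \cdot \frac{1}{2} \cdot \frac{1}{7} \left(3 + \left(\frac{5}{8} + 0\right)\right) \left(-38\right) = - 36 \cdot \frac{1}{2} \cdot \frac{1}{7} \left(3 + \frac{5}{8}\right) \left(-38\right) = - 36 \cdot \frac{1}{2} \cdot \frac{1}{7} \cdot \frac{29}{8} \left(-38\right) = \left(-36\right) \frac{29}{112} \left(-38\right) = \left(- \frac{261}{28}\right) \left(-38\right) = \frac{4959}{14}$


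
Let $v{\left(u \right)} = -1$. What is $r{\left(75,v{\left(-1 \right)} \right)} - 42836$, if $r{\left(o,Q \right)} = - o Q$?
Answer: $-42761$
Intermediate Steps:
$r{\left(o,Q \right)} = - Q o$
$r{\left(75,v{\left(-1 \right)} \right)} - 42836 = \left(-1\right) \left(-1\right) 75 - 42836 = 75 - 42836 = -42761$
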